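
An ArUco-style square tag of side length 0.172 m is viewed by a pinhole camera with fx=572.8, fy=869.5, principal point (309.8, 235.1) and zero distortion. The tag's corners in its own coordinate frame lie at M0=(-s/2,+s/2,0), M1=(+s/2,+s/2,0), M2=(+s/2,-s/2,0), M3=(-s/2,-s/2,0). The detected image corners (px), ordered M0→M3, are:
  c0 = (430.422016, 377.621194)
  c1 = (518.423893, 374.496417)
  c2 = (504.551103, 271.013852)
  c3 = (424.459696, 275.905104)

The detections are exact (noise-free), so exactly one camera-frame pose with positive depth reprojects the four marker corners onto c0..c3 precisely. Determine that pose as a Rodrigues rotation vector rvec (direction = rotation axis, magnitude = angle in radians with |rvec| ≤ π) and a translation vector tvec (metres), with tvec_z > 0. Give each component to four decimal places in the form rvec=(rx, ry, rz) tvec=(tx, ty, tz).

Intrinsics K: fx=572.8, fy=869.5, cx=309.8, cy=235.1
Marker side s = 0.172 m; corners in marker frame (Z=0):
  M0 = (-0.0860, +0.0860, 0)
  M1 = (+0.0860, +0.0860, 0)
  M2 = (+0.0860, -0.0860, 0)
  M3 = (-0.0860, -0.0860, 0)
Detected image corners:
  c0 = (430.422016, 377.621194) px
  c1 = (518.423893, 374.496417) px
  c2 = (504.551103, 271.013852) px
  c3 = (424.459696, 275.905104) px
Planar DLT: solve 8×8 A·h = b for H (H[2,2]=1):
  H  [+430.82204 -192.77552 +468.79990]
  H  [-62.80741 +423.37694 +322.42877]
  H  [-0.12092 -0.53294 +1.00000]
B = K⁻¹H; ‖b₁‖=0.827372, ‖b₂‖=0.827372; λ = 2/(‖b₁‖+‖b₂‖) = 1.208646, sign → tz>0 ⇒ λ=+1.208646
r₁ = λ·B[:,0] = (+0.98811,-0.04779,-0.14615); r₂ = λ·B[:,1] = (-0.05839,+0.76268,-0.64414)
r₃ = r₁×r₂ = (+0.14225,+0.64501,+0.75082); SVD([r₁ r₂ r₃]) → R = UVᵀ:
  R  [+0.98811 -0.05839 +0.14225]
  R  [-0.04779 +0.76268 +0.64501]
  R  [-0.14615 -0.64414 +0.75082]
t = (+0.33550, +0.12139, +1.20865) m
tr R = 2.501605; θ = arccos((tr R − 1)/2) = 0.721520 rad = 41.340°
axis k = ((R−Rᵀ)₃₂, (R−Rᵀ)₁₃, (R−Rᵀ)₂₁) / (2 sinθ) = (-0.975847, +0.218307, +0.008022)
rvec = θ·k = (-0.704093, +0.157513, +0.005788)

rvec=(-0.7041, 0.1575, 0.0058) tvec=(0.3355, 0.1214, 1.2086)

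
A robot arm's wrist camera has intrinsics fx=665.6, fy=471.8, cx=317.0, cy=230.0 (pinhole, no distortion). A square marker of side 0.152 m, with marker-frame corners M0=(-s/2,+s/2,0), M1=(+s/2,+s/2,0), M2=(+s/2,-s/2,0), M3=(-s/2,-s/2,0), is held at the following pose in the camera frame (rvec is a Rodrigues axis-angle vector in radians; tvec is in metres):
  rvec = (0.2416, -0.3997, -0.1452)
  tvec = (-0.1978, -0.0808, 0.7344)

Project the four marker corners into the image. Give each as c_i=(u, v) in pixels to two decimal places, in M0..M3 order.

c0=(78.68, 234.18) c1=(213.57, 216.75) c2=(195.49, 123.22) c3=(51.36, 134.06)

Intrinsics K: fx=665.6, fy=471.8, cx=317.0, cy=230.0
Marker side s = 0.152 m; corners in marker frame (Z=0):
  M0 = (-0.0760, +0.0760, 0)
  M1 = (+0.0760, +0.0760, 0)
  M2 = (+0.0760, -0.0760, 0)
  M3 = (-0.0760, -0.0760, 0)
rvec = (0.2416, -0.3997, -0.1452), |rvec| = θ = 0.48909 rad = 28.023°
Rodrigues: sinθ=0.46983, 1−cosθ=0.11724; R = I + sinθ·[k]× + (1−cosθ)·[k]×²:
    [+0.91137 +0.09215 -0.40115]
    [-0.18681 +0.96106 -0.20364]
    [+0.36676 +0.26053 +0.89309]
t = (-0.1978, -0.0808, 0.7344) m
M0: Pc = R·M0+t = (-0.26006, +0.00644, +0.72633); u = 665.6·(-0.26006)/0.72633 + 317.0 = 78.6826, v = 471.8·(+0.00644)/0.72633 + 230.0 = 234.1819
M1: Pc = R·M1+t = (-0.12153, -0.02196, +0.78207); u = 665.6·(-0.12153)/0.78207 + 317.0 = 213.5671, v = 471.8·(-0.02196)/0.78207 + 230.0 = 216.7541
M2: Pc = R·M2+t = (-0.13554, -0.16804, +0.74247); u = 665.6·(-0.13554)/0.74247 + 317.0 = 195.4938, v = 471.8·(-0.16804)/0.74247 + 230.0 = 123.2214
M3: Pc = R·M3+t = (-0.27407, -0.13964, +0.68673); u = 665.6·(-0.27407)/0.68673 + 317.0 = 51.3640, v = 471.8·(-0.13964)/0.68673 + 230.0 = 134.0614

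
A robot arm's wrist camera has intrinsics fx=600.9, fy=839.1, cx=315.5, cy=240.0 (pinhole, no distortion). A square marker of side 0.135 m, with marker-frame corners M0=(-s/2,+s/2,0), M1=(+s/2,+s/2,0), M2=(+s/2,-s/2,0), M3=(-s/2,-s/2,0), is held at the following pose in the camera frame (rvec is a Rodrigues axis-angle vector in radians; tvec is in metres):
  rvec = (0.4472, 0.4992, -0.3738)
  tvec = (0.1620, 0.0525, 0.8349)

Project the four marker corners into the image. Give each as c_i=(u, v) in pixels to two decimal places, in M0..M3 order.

Intrinsics K: fx=600.9, fy=839.1, cx=315.5, cy=240.0
Marker side s = 0.135 m; corners in marker frame (Z=0):
  M0 = (-0.0675, +0.0675, 0)
  M1 = (+0.0675, +0.0675, 0)
  M2 = (+0.0675, -0.0675, 0)
  M3 = (-0.0675, -0.0675, 0)
rvec = (0.4472, 0.4992, -0.3738), |rvec| = θ = 0.76741 rad = 43.969°
Rodrigues: sinθ=0.69427, 1−cosθ=0.28029; R = I + sinθ·[k]× + (1−cosθ)·[k]×²:
    [+0.81489 +0.44443 +0.37207]
    [-0.23193 +0.83832 -0.49339]
    [-0.53118 +0.31577 +0.78621]
t = (0.1620, 0.0525, 0.8349) m
M0: Pc = R·M0+t = (+0.13699, +0.12474, +0.89207); u = 600.9·(+0.13699)/0.89207 + 315.5 = 407.7790, v = 839.1·(+0.12474)/0.89207 + 240.0 = 357.3345
M1: Pc = R·M1+t = (+0.24700, +0.09343, +0.82036); u = 600.9·(+0.24700)/0.82036 + 315.5 = 496.4265, v = 839.1·(+0.09343)/0.82036 + 240.0 = 335.5657
M2: Pc = R·M2+t = (+0.18701, -0.01974, +0.77773); u = 600.9·(+0.18701)/0.77773 + 315.5 = 459.9874, v = 839.1·(-0.01974)/0.77773 + 240.0 = 218.7008
M3: Pc = R·M3+t = (+0.07700, +0.01157, +0.84944); u = 600.9·(+0.07700)/0.84944 + 315.5 = 369.9674, v = 839.1·(+0.01157)/0.84944 + 240.0 = 251.4278

c0=(407.78, 357.33) c1=(496.43, 335.57) c2=(459.99, 218.70) c3=(369.97, 251.43)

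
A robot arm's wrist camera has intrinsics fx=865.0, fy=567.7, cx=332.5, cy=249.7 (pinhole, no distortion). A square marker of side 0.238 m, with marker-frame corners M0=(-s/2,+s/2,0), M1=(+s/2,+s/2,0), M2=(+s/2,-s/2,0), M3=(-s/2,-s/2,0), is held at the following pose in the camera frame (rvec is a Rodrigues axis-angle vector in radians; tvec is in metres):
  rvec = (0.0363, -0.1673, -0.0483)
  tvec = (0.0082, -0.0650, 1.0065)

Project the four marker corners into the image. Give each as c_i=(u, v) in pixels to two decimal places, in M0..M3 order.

c0=(242.09, 283.97) c1=(442.21, 275.97) c2=(434.16, 144.18) c3=(231.77, 146.97)

Intrinsics K: fx=865.0, fy=567.7, cx=332.5, cy=249.7
Marker side s = 0.238 m; corners in marker frame (Z=0):
  M0 = (-0.1190, +0.1190, 0)
  M1 = (+0.1190, +0.1190, 0)
  M2 = (+0.1190, -0.1190, 0)
  M3 = (-0.1190, -0.1190, 0)
rvec = (0.0363, -0.1673, -0.0483), |rvec| = θ = 0.17788 rad = 10.192°
Rodrigues: sinθ=0.17694, 1−cosθ=0.01578; R = I + sinθ·[k]× + (1−cosθ)·[k]×²:
    [+0.98488 +0.04502 -0.16729]
    [-0.05107 +0.99818 -0.03208]
    [+0.16554 +0.04014 +0.98539]
t = (0.0082, -0.0650, 1.0065) m
M0: Pc = R·M0+t = (-0.10364, +0.05986, +0.99158); u = 865.0·(-0.10364)/0.99158 + 332.5 = 242.0868, v = 567.7·(+0.05986)/0.99158 + 249.7 = 283.9719
M1: Pc = R·M1+t = (+0.13076, +0.04771, +1.03098); u = 865.0·(+0.13076)/1.03098 + 332.5 = 442.2070, v = 567.7·(+0.04771)/1.03098 + 249.7 = 275.9687
M2: Pc = R·M2+t = (+0.12004, -0.18986, +1.02142); u = 865.0·(+0.12004)/1.02142 + 332.5 = 434.1598, v = 567.7·(-0.18986)/1.02142 + 249.7 = 144.1765
M3: Pc = R·M3+t = (-0.11436, -0.17771, +0.98202); u = 865.0·(-0.11436)/0.98202 + 332.5 = 231.7699, v = 567.7·(-0.17771)/0.98202 + 249.7 = 146.9699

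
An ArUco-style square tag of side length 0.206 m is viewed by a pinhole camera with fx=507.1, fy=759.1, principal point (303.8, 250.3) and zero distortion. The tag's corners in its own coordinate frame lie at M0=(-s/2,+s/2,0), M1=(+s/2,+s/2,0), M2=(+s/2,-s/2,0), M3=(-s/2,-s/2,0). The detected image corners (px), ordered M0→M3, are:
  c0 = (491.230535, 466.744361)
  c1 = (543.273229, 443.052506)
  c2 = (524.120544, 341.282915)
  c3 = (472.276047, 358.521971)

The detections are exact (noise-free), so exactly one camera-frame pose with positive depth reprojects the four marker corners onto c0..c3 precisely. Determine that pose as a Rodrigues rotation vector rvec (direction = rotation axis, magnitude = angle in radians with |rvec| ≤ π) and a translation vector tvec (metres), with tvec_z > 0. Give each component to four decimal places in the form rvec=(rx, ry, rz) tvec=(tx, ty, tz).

Intrinsics K: fx=507.1, fy=759.1, cx=303.8, cy=250.3
Marker side s = 0.206 m; corners in marker frame (Z=0):
  M0 = (-0.1030, +0.1030, 0)
  M1 = (+0.1030, +0.1030, 0)
  M2 = (+0.1030, -0.1030, 0)
  M3 = (-0.1030, -0.1030, 0)
Detected image corners:
  c0 = (491.230535, 466.744361) px
  c1 = (543.273229, 443.052506) px
  c2 = (524.120544, 341.282915) px
  c3 = (472.276047, 358.521971) px
Planar DLT: solve 8×8 A·h = b for H (H[2,2]=1):
  H  [+391.80289 +31.87504 +508.34372]
  H  [+11.53049 +461.19152 +401.46480]
  H  [+0.27506 -0.11942 +1.00000]
B = K⁻¹H; ‖b₁‖=0.671445, ‖b₂‖=0.671445; λ = 2/(‖b₁‖+‖b₂‖) = 1.489326, sign → tz>0 ⇒ λ=+1.489326
r₁ = λ·B[:,0] = (+0.90528,-0.11245,+0.40966); r₂ = λ·B[:,1] = (+0.20017,+0.96348,-0.17785)
r₃ = r₁×r₂ = (-0.37470,+0.24301,+0.89473); SVD([r₁ r₂ r₃]) → R = UVᵀ:
  R  [+0.90528 +0.20017 -0.37470]
  R  [-0.11245 +0.96348 +0.24301]
  R  [+0.40966 -0.17785 +0.89473]
t = (+0.60073, +0.29658, +1.48933) m
tr R = 2.763502; θ = arccos((tr R − 1)/2) = 0.491235 rad = 28.146°
axis k = ((R−Rᵀ)₃₂, (R−Rᵀ)₁₃, (R−Rᵀ)₂₁) / (2 sinθ) = (-0.446094, -0.831383, -0.331365)
rvec = θ·k = (-0.219137, -0.408404, -0.162778)

rvec=(-0.2191, -0.4084, -0.1628) tvec=(0.6007, 0.2966, 1.4893)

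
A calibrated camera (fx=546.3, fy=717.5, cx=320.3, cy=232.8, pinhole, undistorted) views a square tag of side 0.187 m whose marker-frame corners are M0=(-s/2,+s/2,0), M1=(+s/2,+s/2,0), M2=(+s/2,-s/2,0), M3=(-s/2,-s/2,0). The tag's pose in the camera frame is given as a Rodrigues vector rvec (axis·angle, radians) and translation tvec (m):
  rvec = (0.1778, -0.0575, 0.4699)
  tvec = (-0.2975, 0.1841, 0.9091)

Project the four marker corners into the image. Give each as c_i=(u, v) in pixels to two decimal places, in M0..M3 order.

Intrinsics K: fx=546.3, fy=717.5, cx=320.3, cy=232.8
Marker side s = 0.187 m; corners in marker frame (Z=0):
  M0 = (-0.0935, +0.0935, 0)
  M1 = (+0.0935, +0.0935, 0)
  M2 = (+0.0935, -0.0935, 0)
  M3 = (-0.0935, -0.0935, 0)
rvec = (0.1778, -0.0575, 0.4699), |rvec| = θ = 0.50569 rad = 28.974°
Rodrigues: sinθ=0.48441, 1−cosθ=0.12516; R = I + sinθ·[k]× + (1−cosθ)·[k]×²:
    [+0.89031 -0.45513 -0.01419]
    [+0.44512 +0.87646 -0.18354]
    [+0.09597 +0.15709 +0.98291]
t = (-0.2975, 0.1841, 0.9091) m
M0: Pc = R·M0+t = (-0.42330, +0.22443, +0.91481); u = 546.3·(-0.42330)/0.91481 + 320.3 = 67.5186, v = 717.5·(+0.22443)/0.91481 + 232.8 = 408.8229
M1: Pc = R·M1+t = (-0.25681, +0.30767, +0.93276); u = 546.3·(-0.25681)/0.93276 + 320.3 = 169.8911, v = 717.5·(+0.30767)/0.93276 + 232.8 = 469.4646
M2: Pc = R·M2+t = (-0.17170, +0.14377, +0.90339); u = 546.3·(-0.17170)/0.90339 + 320.3 = 216.4679, v = 717.5·(+0.14377)/0.90339 + 232.8 = 346.9874
M3: Pc = R·M3+t = (-0.33819, +0.06053, +0.88544); u = 546.3·(-0.33819)/0.88544 + 320.3 = 111.6430, v = 717.5·(+0.06053)/0.88544 + 232.8 = 281.8513

c0=(67.52, 408.82) c1=(169.89, 469.46) c2=(216.47, 346.99) c3=(111.64, 281.85)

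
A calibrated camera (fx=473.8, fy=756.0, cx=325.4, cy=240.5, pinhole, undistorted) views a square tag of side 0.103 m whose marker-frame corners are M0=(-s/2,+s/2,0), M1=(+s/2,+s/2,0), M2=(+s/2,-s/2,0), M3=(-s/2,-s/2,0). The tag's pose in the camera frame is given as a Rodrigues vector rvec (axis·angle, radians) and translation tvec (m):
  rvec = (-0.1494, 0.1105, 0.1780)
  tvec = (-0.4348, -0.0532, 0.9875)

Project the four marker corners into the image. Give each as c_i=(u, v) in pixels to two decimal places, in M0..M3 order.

c0=(87.87, 231.52) c1=(133.80, 244.82) c2=(145.65, 168.08) c3=(100.23, 155.94)

Intrinsics K: fx=473.8, fy=756.0, cx=325.4, cy=240.5
Marker side s = 0.103 m; corners in marker frame (Z=0):
  M0 = (-0.0515, +0.0515, 0)
  M1 = (+0.0515, +0.0515, 0)
  M2 = (+0.0515, -0.0515, 0)
  M3 = (-0.0515, -0.0515, 0)
rvec = (-0.1494, 0.1105, 0.1780), |rvec| = θ = 0.25732 rad = 14.743°
Rodrigues: sinθ=0.25449, 1−cosθ=0.03293; R = I + sinθ·[k]× + (1−cosθ)·[k]×²:
    [+0.97817 -0.18425 +0.09606]
    [+0.16783 +0.97315 +0.15754]
    [-0.12251 -0.13798 +0.98283]
t = (-0.4348, -0.0532, 0.9875) m
M0: Pc = R·M0+t = (-0.49466, -0.01173, +0.98670); u = 473.8·(-0.49466)/0.98670 + 325.4 = 87.8694, v = 756.0·(-0.01173)/0.98670 + 240.5 = 231.5154
M1: Pc = R·M1+t = (-0.39391, +0.00556, +0.97409); u = 473.8·(-0.39391)/0.97409 + 325.4 = 133.7987, v = 756.0·(+0.00556)/0.97409 + 240.5 = 244.8155
M2: Pc = R·M2+t = (-0.37494, -0.09467, +0.98830); u = 473.8·(-0.37494)/0.98830 + 325.4 = 145.6521, v = 756.0·(-0.09467)/0.98830 + 240.5 = 168.0792
M3: Pc = R·M3+t = (-0.47569, -0.11196, +1.00091); u = 473.8·(-0.47569)/1.00091 + 325.4 = 100.2255, v = 756.0·(-0.11196)/1.00091 + 240.5 = 155.9353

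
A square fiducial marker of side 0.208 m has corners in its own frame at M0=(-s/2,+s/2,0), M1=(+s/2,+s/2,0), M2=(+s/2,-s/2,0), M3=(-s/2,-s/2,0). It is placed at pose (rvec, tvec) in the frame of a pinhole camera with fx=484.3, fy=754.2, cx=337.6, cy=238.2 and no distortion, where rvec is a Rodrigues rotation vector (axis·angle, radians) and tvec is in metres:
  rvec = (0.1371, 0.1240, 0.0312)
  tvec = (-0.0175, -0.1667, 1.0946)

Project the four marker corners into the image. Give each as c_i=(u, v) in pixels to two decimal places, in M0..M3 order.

Intrinsics K: fx=484.3, fy=754.2, cx=337.6, cy=238.2
Marker side s = 0.208 m; corners in marker frame (Z=0):
  M0 = (-0.1040, +0.1040, 0)
  M1 = (+0.1040, +0.1040, 0)
  M2 = (+0.1040, -0.1040, 0)
  M3 = (-0.1040, -0.1040, 0)
rvec = (0.1371, 0.1240, 0.0312), |rvec| = θ = 0.18747 rad = 10.741°
Rodrigues: sinθ=0.18638, 1−cosθ=0.01752; R = I + sinθ·[k]× + (1−cosθ)·[k]×²:
    [+0.99185 -0.02254 +0.12541]
    [+0.03949 +0.99014 -0.13437]
    [-0.12114 +0.13823 +0.98296]
t = (-0.0175, -0.1667, 1.0946) m
M0: Pc = R·M0+t = (-0.12300, -0.06783, +1.12157); u = 484.3·(-0.12300)/1.12157 + 337.6 = 284.4896, v = 754.2·(-0.06783)/1.12157 + 238.2 = 192.5863
M1: Pc = R·M1+t = (+0.08331, -0.05962, +1.09638); u = 484.3·(+0.08331)/1.09638 + 337.6 = 374.3994, v = 754.2·(-0.05962)/1.09638 + 238.2 = 197.1888
M2: Pc = R·M2+t = (+0.08800, -0.26557, +1.06763); u = 484.3·(+0.08800)/1.06763 + 337.6 = 377.5174, v = 754.2·(-0.26557)/1.06763 + 238.2 = 50.5957
M3: Pc = R·M3+t = (-0.11831, -0.27378, +1.09282); u = 484.3·(-0.11831)/1.09282 + 337.6 = 285.1702, v = 754.2·(-0.27378)/1.09282 + 238.2 = 49.2522

c0=(284.49, 192.59) c1=(374.40, 197.19) c2=(377.52, 50.60) c3=(285.17, 49.25)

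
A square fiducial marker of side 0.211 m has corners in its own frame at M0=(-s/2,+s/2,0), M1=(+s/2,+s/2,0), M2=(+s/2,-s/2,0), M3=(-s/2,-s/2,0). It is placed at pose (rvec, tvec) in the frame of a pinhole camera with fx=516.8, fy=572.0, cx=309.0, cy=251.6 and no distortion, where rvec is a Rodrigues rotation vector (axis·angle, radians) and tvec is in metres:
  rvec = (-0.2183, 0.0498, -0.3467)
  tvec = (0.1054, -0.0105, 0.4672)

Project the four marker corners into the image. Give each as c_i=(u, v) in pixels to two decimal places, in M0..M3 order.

c0=(356.91, 408.88) c1=(588.56, 316.40) c2=(488.06, 83.99) c3=(278.83, 168.81)

Intrinsics K: fx=516.8, fy=572.0, cx=309.0, cy=251.6
Marker side s = 0.211 m; corners in marker frame (Z=0):
  M0 = (-0.1055, +0.1055, 0)
  M1 = (+0.1055, +0.1055, 0)
  M2 = (+0.1055, -0.1055, 0)
  M3 = (-0.1055, -0.1055, 0)
rvec = (-0.2183, 0.0498, -0.3467), |rvec| = θ = 0.41272 rad = 23.647°
Rodrigues: sinθ=0.40110, 1−cosθ=0.08397; R = I + sinθ·[k]× + (1−cosθ)·[k]×²:
    [+0.93953 +0.33158 +0.08571]
    [-0.34230 +0.91726 +0.20364]
    [-0.01109 -0.22067 +0.97529]
t = (0.1054, -0.0105, 0.4672) m
M0: Pc = R·M0+t = (+0.04126, +0.12238, +0.44509); u = 516.8·(+0.04126)/0.44509 + 309.0 = 356.9099, v = 572.0·(+0.12238)/0.44509 + 251.6 = 408.8789
M1: Pc = R·M1+t = (+0.23950, +0.05016, +0.44275); u = 516.8·(+0.23950)/0.44275 + 309.0 = 588.5587, v = 572.0·(+0.05016)/0.44275 + 251.6 = 316.4004
M2: Pc = R·M2+t = (+0.16954, -0.14338, +0.48931); u = 516.8·(+0.16954)/0.48931 + 309.0 = 488.0628, v = 572.0·(-0.14338)/0.48931 + 251.6 = 83.9861
M3: Pc = R·M3+t = (-0.02870, -0.07116, +0.49165); u = 516.8·(-0.02870)/0.49165 + 309.0 = 278.8300, v = 572.0·(-0.07116)/0.49165 + 251.6 = 168.8128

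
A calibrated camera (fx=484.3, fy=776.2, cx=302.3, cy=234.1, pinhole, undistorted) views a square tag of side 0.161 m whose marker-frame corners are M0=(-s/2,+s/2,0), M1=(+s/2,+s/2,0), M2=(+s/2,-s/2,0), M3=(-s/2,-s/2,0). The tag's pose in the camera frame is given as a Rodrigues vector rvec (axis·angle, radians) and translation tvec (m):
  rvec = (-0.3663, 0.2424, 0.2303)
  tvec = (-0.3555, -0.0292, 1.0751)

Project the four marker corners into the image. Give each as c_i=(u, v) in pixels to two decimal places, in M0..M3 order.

c0=(97.52, 255.57) c1=(160.49, 278.09) c2=(186.46, 170.78) c3=(125.39, 153.52)

Intrinsics K: fx=484.3, fy=776.2, cx=302.3, cy=234.1
Marker side s = 0.161 m; corners in marker frame (Z=0):
  M0 = (-0.0805, +0.0805, 0)
  M1 = (+0.0805, +0.0805, 0)
  M2 = (+0.0805, -0.0805, 0)
  M3 = (-0.0805, -0.0805, 0)
rvec = (-0.3663, 0.2424, 0.2303), |rvec| = θ = 0.49596 rad = 28.416°
Rodrigues: sinθ=0.47587, 1−cosθ=0.12049; R = I + sinθ·[k]× + (1−cosθ)·[k]×²:
    [+0.94524 -0.26447 +0.19126]
    [+0.17748 +0.90830 +0.37881]
    [-0.27391 -0.32412 +0.90549]
t = (-0.3555, -0.0292, 1.0751) m
M0: Pc = R·M0+t = (-0.45288, +0.02963, +1.07106); u = 484.3·(-0.45288)/1.07106 + 302.3 = 97.5207, v = 776.2·(+0.02963)/1.07106 + 234.1 = 255.5734
M1: Pc = R·M1+t = (-0.30070, +0.05821, +1.02696); u = 484.3·(-0.30070)/1.02696 + 302.3 = 160.4949, v = 776.2·(+0.05821)/1.02696 + 234.1 = 278.0928
M2: Pc = R·M2+t = (-0.25812, -0.08803, +1.07914); u = 484.3·(-0.25812)/1.07914 + 302.3 = 186.4609, v = 776.2·(-0.08803)/1.07914 + 234.1 = 170.7818
M3: Pc = R·M3+t = (-0.41030, -0.11661, +1.12324); u = 484.3·(-0.41030)/1.12324 + 302.3 = 125.3929, v = 776.2·(-0.11661)/1.12324 + 234.1 = 153.5217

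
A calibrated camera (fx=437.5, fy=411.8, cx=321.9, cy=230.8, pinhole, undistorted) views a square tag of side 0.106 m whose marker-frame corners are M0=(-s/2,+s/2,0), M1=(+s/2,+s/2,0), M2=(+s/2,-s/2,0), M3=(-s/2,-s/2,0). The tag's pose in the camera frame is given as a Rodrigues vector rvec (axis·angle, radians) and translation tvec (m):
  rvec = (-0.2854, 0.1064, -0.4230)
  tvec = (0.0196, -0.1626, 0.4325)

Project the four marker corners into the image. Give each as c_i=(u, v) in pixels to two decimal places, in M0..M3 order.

c0=(313.72, 138.31) c1=(415.07, 93.19) c2=(368.06, 17.39) c3=(274.20, 60.14)

Intrinsics K: fx=437.5, fy=411.8, cx=321.9, cy=230.8
Marker side s = 0.106 m; corners in marker frame (Z=0):
  M0 = (-0.0530, +0.0530, 0)
  M1 = (+0.0530, +0.0530, 0)
  M2 = (+0.0530, -0.0530, 0)
  M3 = (-0.0530, -0.0530, 0)
rvec = (-0.2854, 0.1064, -0.4230), |rvec| = θ = 0.52125 rad = 29.866°
Rodrigues: sinθ=0.49797, 1−cosθ=0.13280; R = I + sinθ·[k]× + (1−cosθ)·[k]×²:
    [+0.90701 +0.38926 +0.16065]
    [-0.41895 +0.87273 +0.25065]
    [-0.04264 -0.29465 +0.95465]
t = (0.0196, -0.1626, 0.4325) m
M0: Pc = R·M0+t = (-0.00784, -0.09414, +0.41914); u = 437.5·(-0.00784)/0.41914 + 321.9 = 313.7159, v = 411.8·(-0.09414)/0.41914 + 230.8 = 138.3082
M1: Pc = R·M1+t = (+0.08830, -0.13855, +0.41462); u = 437.5·(+0.08830)/0.41462 + 321.9 = 415.0743, v = 411.8·(-0.13855)/0.41462 + 230.8 = 93.1941
M2: Pc = R·M2+t = (+0.04704, -0.23106, +0.44586); u = 437.5·(+0.04704)/0.44586 + 321.9 = 368.0590, v = 411.8·(-0.23106)/0.44586 + 230.8 = 17.3905
M3: Pc = R·M3+t = (-0.04910, -0.18665, +0.45038); u = 437.5·(-0.04910)/0.45038 + 321.9 = 274.2015, v = 411.8·(-0.18665)/0.45038 + 230.8 = 60.1367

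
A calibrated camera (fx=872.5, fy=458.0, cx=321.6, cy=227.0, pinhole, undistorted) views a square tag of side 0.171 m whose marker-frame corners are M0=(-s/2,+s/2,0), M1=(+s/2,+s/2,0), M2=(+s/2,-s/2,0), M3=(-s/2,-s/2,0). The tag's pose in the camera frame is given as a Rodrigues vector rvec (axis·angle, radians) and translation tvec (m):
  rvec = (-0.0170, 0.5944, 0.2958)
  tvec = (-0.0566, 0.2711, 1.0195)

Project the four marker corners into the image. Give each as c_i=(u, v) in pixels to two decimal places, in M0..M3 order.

c0=(201.37, 367.86) c1=(309.87, 403.10) c2=(352.87, 327.62) c3=(239.32, 298.73)

Intrinsics K: fx=872.5, fy=458.0, cx=321.6, cy=227.0
Marker side s = 0.171 m; corners in marker frame (Z=0):
  M0 = (-0.0855, +0.0855, 0)
  M1 = (+0.0855, +0.0855, 0)
  M2 = (+0.0855, -0.0855, 0)
  M3 = (-0.0855, -0.0855, 0)
rvec = (-0.0170, 0.5944, 0.2958), |rvec| = θ = 0.66415 rad = 38.053°
Rodrigues: sinθ=0.61639, 1−cosθ=0.21256; R = I + sinθ·[k]× + (1−cosθ)·[k]×²:
    [+0.78758 -0.27940 +0.54923]
    [+0.26966 +0.95770 +0.10050]
    [-0.55408 +0.06895 +0.82960]
t = (-0.0566, 0.2711, 1.0195) m
M0: Pc = R·M0+t = (-0.14783, +0.32993, +1.07277); u = 872.5·(-0.14783)/1.07277 + 321.6 = 201.3703, v = 458.0·(+0.32993)/1.07277 + 227.0 = 367.8567
M1: Pc = R·M1+t = (-0.01315, +0.37604, +0.97802); u = 872.5·(-0.01315)/0.97802 + 321.6 = 309.8683, v = 458.0·(+0.37604)/0.97802 + 227.0 = 403.0962
M2: Pc = R·M2+t = (+0.03463, +0.21227, +0.96623); u = 872.5·(+0.03463)/0.96623 + 321.6 = 352.8675, v = 458.0·(+0.21227)/0.96623 + 227.0 = 327.6187
M3: Pc = R·M3+t = (-0.10005, +0.16616, +1.06098); u = 872.5·(-0.10005)/1.06098 + 321.6 = 239.3239, v = 458.0·(+0.16616)/1.06098 + 227.0 = 298.7279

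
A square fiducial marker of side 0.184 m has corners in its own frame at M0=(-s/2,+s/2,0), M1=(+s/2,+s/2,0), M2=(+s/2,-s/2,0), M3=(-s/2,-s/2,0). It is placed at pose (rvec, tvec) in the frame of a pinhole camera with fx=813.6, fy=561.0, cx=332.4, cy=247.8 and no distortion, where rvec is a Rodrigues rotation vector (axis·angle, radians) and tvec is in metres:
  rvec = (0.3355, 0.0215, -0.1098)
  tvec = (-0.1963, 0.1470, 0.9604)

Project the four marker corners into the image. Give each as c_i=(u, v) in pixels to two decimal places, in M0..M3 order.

Intrinsics K: fx=813.6, fy=561.0, cx=332.4, cy=247.8
Marker side s = 0.184 m; corners in marker frame (Z=0):
  M0 = (-0.0920, +0.0920, 0)
  M1 = (+0.0920, +0.0920, 0)
  M2 = (+0.0920, -0.0920, 0)
  M3 = (-0.0920, -0.0920, 0)
rvec = (0.3355, 0.0215, -0.1098), |rvec| = θ = 0.35366 rad = 20.263°
Rodrigues: sinθ=0.34634, 1−cosθ=0.06189; R = I + sinθ·[k]× + (1−cosθ)·[k]×²:
    [+0.99381 +0.11109 +0.00283]
    [-0.10396 +0.93834 -0.32972]
    [-0.03928 +0.32738 +0.94408]
t = (-0.1963, 0.1470, 0.9604) m
M0: Pc = R·M0+t = (-0.27751, +0.24289, +0.99413); u = 813.6·(-0.27751)/0.99413 + 332.4 = 105.2859, v = 561.0·(+0.24289)/0.99413 + 247.8 = 384.8661
M1: Pc = R·M1+t = (-0.09465, +0.22376, +0.98691); u = 813.6·(-0.09465)/0.98691 + 332.4 = 254.3717, v = 561.0·(+0.22376)/0.98691 + 247.8 = 374.9968
M2: Pc = R·M2+t = (-0.11509, +0.05111, +0.92667); u = 813.6·(-0.11509)/0.92667 + 332.4 = 231.3522, v = 561.0·(+0.05111)/0.92667 + 247.8 = 278.7411
M3: Pc = R·M3+t = (-0.29795, +0.07024, +0.93389); u = 813.6·(-0.29795)/0.93389 + 332.4 = 72.8282, v = 561.0·(+0.07024)/0.93389 + 247.8 = 289.9920

c0=(105.29, 384.87) c1=(254.37, 375.00) c2=(231.35, 278.74) c3=(72.83, 289.99)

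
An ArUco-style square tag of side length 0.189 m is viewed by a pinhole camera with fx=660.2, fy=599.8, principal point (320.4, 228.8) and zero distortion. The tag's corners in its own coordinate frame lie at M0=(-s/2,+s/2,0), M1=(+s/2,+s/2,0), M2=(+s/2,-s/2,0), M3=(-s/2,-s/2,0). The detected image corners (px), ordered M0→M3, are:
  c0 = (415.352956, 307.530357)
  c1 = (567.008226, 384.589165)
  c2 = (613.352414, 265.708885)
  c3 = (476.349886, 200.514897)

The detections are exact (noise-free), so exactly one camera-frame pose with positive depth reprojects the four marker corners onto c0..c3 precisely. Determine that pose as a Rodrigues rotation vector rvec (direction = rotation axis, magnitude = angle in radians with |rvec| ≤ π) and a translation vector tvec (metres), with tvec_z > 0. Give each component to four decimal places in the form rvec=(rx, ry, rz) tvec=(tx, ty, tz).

rvec=(-0.5238, 0.0078, 0.5272) tvec=(0.2363, 0.0749, 0.7880)

Intrinsics K: fx=660.2, fy=599.8, cx=320.4, cy=228.8
Marker side s = 0.189 m; corners in marker frame (Z=0):
  M0 = (-0.0945, +0.0945, 0)
  M1 = (+0.0945, +0.0945, 0)
  M2 = (+0.0945, -0.0945, 0)
  M3 = (-0.0945, -0.0945, 0)
Detected image corners:
  c0 = (415.352956, 307.530357) px
  c1 = (567.008226, 384.589165) px
  c2 = (613.352414, 265.708885) px
  c3 = (476.349886, 200.514897) px
Planar DLT: solve 8×8 A·h = b for H (H[2,2]=1):
  H  [+670.13011 -596.82808 +518.34226]
  H  [+323.49913 +422.54988 +285.77694]
  H  [-0.17626 -0.60271 +1.00000]
B = K⁻¹H; ‖b₁‖=1.268973, ‖b₂‖=1.268973; λ = 2/(‖b₁‖+‖b₂‖) = 0.788039, sign → tz>0 ⇒ λ=+0.788039
r₁ = λ·B[:,0] = (+0.86730,+0.47801,-0.13890); r₂ = λ·B[:,1] = (-0.48190,+0.73634,-0.47496)
r₃ = r₁×r₂ = (-0.12475,+0.47887,+0.86898); SVD([r₁ r₂ r₃]) → R = UVᵀ:
  R  [+0.86730 -0.48190 -0.12475]
  R  [+0.47801 +0.73634 +0.47887]
  R  [-0.13890 -0.47496 +0.86898]
t = (+0.23627, +0.07486, +0.78804) m
tr R = 2.472618; θ = arccos((tr R − 1)/2) = 0.743197 rad = 42.582°
axis k = ((R−Rᵀ)₃₂, (R−Rᵀ)₁₃, (R−Rᵀ)₂₁) / (2 sinθ) = (-0.704816, +0.010454, +0.709313)
rvec = θ·k = (-0.523817, +0.007769, +0.527159)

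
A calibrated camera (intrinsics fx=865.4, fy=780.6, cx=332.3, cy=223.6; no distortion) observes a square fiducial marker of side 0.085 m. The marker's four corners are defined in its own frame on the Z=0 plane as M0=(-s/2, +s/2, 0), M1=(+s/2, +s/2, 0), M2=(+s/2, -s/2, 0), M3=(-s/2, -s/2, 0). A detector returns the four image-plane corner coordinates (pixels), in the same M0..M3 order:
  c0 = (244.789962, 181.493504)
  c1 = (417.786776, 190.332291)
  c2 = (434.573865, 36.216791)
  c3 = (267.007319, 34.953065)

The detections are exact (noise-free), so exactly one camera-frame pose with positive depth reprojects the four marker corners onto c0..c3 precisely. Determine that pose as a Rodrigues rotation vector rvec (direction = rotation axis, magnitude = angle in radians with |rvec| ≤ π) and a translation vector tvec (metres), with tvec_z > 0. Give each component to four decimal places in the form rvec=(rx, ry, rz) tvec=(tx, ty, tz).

Intrinsics K: fx=865.4, fy=780.6, cx=332.3, cy=223.6
Marker side s = 0.085 m; corners in marker frame (Z=0):
  M0 = (-0.0425, +0.0425, 0)
  M1 = (+0.0425, +0.0425, 0)
  M2 = (+0.0425, -0.0425, 0)
  M3 = (-0.0425, -0.0425, 0)
Detected image corners:
  c0 = (244.789962, 181.493504) px
  c1 = (417.786776, 190.332291) px
  c2 = (434.573865, 36.216791) px
  c3 = (267.007319, 34.953065) px
Planar DLT: solve 8×8 A·h = b for H (H[2,2]=1):
  H  [+1805.59543 -380.74813 +339.13093]
  H  [-5.42167 +1718.58820 +109.27692]
  H  [-0.57800 -0.44137 +1.00000]
B = K⁻¹H; ‖b₁‖=2.384913, ‖b₂‖=2.384913; λ = 2/(‖b₁‖+‖b₂‖) = 0.419302, sign → tz>0 ⇒ λ=+0.419302
r₁ = λ·B[:,0] = (+0.96791,+0.06651,-0.24235); r₂ = λ·B[:,1] = (-0.11342,+0.97616,-0.18507)
r₃ = r₁×r₂ = (+0.22427,+0.20662,+0.95237); SVD([r₁ r₂ r₃]) → R = UVᵀ:
  R  [+0.96791 -0.11342 +0.22427]
  R  [+0.06651 +0.97616 +0.20662]
  R  [-0.24235 -0.18507 +0.95237]
t = (+0.00331, -0.06141, +0.41930) m
tr R = 2.896437; θ = arccos((tr R − 1)/2) = 0.323217 rad = 18.519°
axis k = ((R−Rᵀ)₃₂, (R−Rᵀ)₁₃, (R−Rᵀ)₂₁) / (2 sinθ) = (-0.616595, +0.734564, +0.283241)
rvec = θ·k = (-0.199294, +0.237424, +0.091548)

rvec=(-0.1993, 0.2374, 0.0915) tvec=(0.0033, -0.0614, 0.4193)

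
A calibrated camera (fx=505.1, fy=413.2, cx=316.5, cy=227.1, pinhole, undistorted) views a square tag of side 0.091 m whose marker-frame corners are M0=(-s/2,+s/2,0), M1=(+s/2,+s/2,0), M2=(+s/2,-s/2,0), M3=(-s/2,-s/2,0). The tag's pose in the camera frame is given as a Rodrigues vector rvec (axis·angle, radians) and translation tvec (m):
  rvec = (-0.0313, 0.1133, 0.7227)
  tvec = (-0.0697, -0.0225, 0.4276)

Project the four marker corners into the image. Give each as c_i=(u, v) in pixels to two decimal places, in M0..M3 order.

c0=(160.68, 209.62) c1=(237.74, 267.71) c2=(309.63, 200.98) c3=(230.67, 144.36)

Intrinsics K: fx=505.1, fy=413.2, cx=316.5, cy=227.1
Marker side s = 0.091 m; corners in marker frame (Z=0):
  M0 = (-0.0455, +0.0455, 0)
  M1 = (+0.0455, +0.0455, 0)
  M2 = (+0.0455, -0.0455, 0)
  M3 = (-0.0455, -0.0455, 0)
rvec = (-0.0313, 0.1133, 0.7227), |rvec| = θ = 0.73220 rad = 41.952°
Rodrigues: sinθ=0.66850, 1−cosθ=0.25629; R = I + sinθ·[k]× + (1−cosθ)·[k]×²:
    [+0.74418 -0.66153 +0.09263]
    [+0.65814 +0.74984 +0.06772]
    [-0.11426 +0.01057 +0.99339]
t = (-0.0697, -0.0225, 0.4276) m
M0: Pc = R·M0+t = (-0.13366, -0.01833, +0.43328); u = 505.1·(-0.13366)/0.43328 + 316.5 = 160.6850, v = 413.2·(-0.01833)/0.43328 + 227.1 = 209.6220
M1: Pc = R·M1+t = (-0.06594, +0.04156, +0.42288); u = 505.1·(-0.06594)/0.42288 + 316.5 = 237.7402, v = 413.2·(+0.04156)/0.42288 + 227.1 = 267.7116
M2: Pc = R·M2+t = (-0.00574, -0.02667, +0.42192); u = 505.1·(-0.00574)/0.42192 + 316.5 = 309.6279, v = 413.2·(-0.02667)/0.42192 + 227.1 = 200.9787
M3: Pc = R·M3+t = (-0.07346, -0.08656, +0.43232); u = 505.1·(-0.07346)/0.43232 + 316.5 = 230.6723, v = 413.2·(-0.08656)/0.43232 + 227.1 = 144.3647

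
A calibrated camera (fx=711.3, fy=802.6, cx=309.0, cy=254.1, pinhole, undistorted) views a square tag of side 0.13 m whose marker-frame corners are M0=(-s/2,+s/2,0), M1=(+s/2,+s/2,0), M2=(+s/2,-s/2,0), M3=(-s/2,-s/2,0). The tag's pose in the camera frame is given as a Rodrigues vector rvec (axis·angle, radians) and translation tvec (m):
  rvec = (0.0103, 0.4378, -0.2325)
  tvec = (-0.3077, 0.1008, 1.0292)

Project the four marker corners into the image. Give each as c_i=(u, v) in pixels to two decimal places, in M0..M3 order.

Intrinsics K: fx=711.3, fy=802.6, cx=309.0, cy=254.1
Marker side s = 0.13 m; corners in marker frame (Z=0):
  M0 = (-0.0650, +0.0650, 0)
  M1 = (+0.0650, +0.0650, 0)
  M2 = (+0.0650, -0.0650, 0)
  M3 = (-0.0650, -0.0650, 0)
rvec = (0.0103, 0.4378, -0.2325), |rvec| = θ = 0.49581 rad = 28.408°
Rodrigues: sinθ=0.47575, 1−cosθ=0.12042; R = I + sinθ·[k]× + (1−cosθ)·[k]×²:
    [+0.87963 +0.22530 +0.41891]
    [-0.22088 +0.97347 -0.05974]
    [-0.42125 -0.03998 +0.90606]
t = (-0.3077, 0.1008, 1.0292) m
M0: Pc = R·M0+t = (-0.35023, +0.17843, +1.05398); u = 711.3·(-0.35023)/1.05398 + 309.0 = 72.6396, v = 802.6·(+0.17843)/1.05398 + 254.1 = 389.9752
M1: Pc = R·M1+t = (-0.23588, +0.14972, +0.99922); u = 711.3·(-0.23588)/0.99922 + 309.0 = 141.0880, v = 802.6·(+0.14972)/0.99922 + 254.1 = 374.3576
M2: Pc = R·M2+t = (-0.26517, +0.02317, +1.00442); u = 711.3·(-0.26517)/1.00442 + 309.0 = 121.2153, v = 802.6·(+0.02317)/1.00442 + 254.1 = 272.6122
M3: Pc = R·M3+t = (-0.37952, +0.05188, +1.05918); u = 711.3·(-0.37952)/1.05918 + 309.0 = 54.1302, v = 802.6·(+0.05188)/1.05918 + 254.1 = 293.4138

c0=(72.64, 389.98) c1=(141.09, 374.36) c2=(121.22, 272.61) c3=(54.13, 293.41)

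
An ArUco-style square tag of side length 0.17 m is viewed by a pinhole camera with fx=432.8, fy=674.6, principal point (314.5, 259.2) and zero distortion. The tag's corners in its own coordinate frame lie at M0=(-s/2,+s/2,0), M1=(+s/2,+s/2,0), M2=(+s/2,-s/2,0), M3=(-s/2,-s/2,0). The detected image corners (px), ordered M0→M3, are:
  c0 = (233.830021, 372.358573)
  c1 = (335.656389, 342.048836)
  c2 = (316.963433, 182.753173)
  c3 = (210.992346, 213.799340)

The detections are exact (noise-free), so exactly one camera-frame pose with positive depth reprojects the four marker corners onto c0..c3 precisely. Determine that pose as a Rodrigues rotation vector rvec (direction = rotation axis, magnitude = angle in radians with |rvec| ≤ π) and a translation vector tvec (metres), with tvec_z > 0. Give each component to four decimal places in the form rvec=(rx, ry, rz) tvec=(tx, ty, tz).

rvec=(0.1602, -0.0272, -0.1857) tvec=(-0.0642, 0.0207, 0.6968)

Intrinsics K: fx=432.8, fy=674.6, cx=314.5, cy=259.2
Marker side s = 0.17 m; corners in marker frame (Z=0):
  M0 = (-0.0850, +0.0850, 0)
  M1 = (+0.0850, +0.0850, 0)
  M2 = (+0.0850, -0.0850, 0)
  M3 = (-0.0850, -0.0850, 0)
Detected image corners:
  c0 = (233.830021, 372.358573) px
  c1 = (335.656389, 342.048836) px
  c2 = (316.963433, 182.753173) px
  c3 = (210.992346, 213.799340) px
Planar DLT: solve 8×8 A·h = b for H (H[2,2]=1):
  H  [+615.69478 +185.55949 +274.64127]
  H  [-175.59193 +999.08039 +279.27887]
  H  [+0.01737 +0.23119 +1.00000]
B = K⁻¹H; ‖b₁‖=1.435120, ‖b₂‖=1.435120; λ = 2/(‖b₁‖+‖b₂‖) = 0.696806, sign → tz>0 ⇒ λ=+0.696806
r₁ = λ·B[:,0] = (+0.98247,-0.18602,+0.01210); r₂ = λ·B[:,1] = (+0.18169,+0.97007,+0.16109)
r₃ = r₁×r₂ = (-0.04171,-0.15607,+0.98687); SVD([r₁ r₂ r₃]) → R = UVᵀ:
  R  [+0.98247 +0.18169 -0.04171]
  R  [-0.18602 +0.97007 -0.15607]
  R  [+0.01210 +0.16109 +0.98687]
t = (-0.06417, +0.02074, +0.69681) m
tr R = 2.939407; θ = arccos((tr R − 1)/2) = 0.246782 rad = 14.140°
axis k = ((R−Rᵀ)₃₂, (R−Rᵀ)₁₃, (R−Rᵀ)₂₁) / (2 sinθ) = (+0.649166, -0.110138, -0.752631)
rvec = θ·k = (+0.160202, -0.027180, -0.185736)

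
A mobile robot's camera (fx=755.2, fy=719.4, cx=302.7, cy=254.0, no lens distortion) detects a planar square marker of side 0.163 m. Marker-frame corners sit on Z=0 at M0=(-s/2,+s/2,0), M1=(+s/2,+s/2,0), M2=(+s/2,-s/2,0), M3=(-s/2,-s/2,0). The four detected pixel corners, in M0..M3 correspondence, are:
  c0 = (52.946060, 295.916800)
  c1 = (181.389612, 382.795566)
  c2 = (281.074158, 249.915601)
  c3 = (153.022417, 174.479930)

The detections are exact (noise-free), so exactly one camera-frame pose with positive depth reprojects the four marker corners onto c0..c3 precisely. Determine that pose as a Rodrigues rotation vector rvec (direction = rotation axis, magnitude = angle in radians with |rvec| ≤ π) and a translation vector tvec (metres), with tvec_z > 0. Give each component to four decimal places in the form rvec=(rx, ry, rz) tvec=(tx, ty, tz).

rvec=(-0.3003, 0.1994, 0.5767) tvec=(-0.1338, 0.0196, 0.7418)

Intrinsics K: fx=755.2, fy=719.4, cx=302.7, cy=254.0
Marker side s = 0.163 m; corners in marker frame (Z=0):
  M0 = (-0.0815, +0.0815, 0)
  M1 = (+0.0815, +0.0815, 0)
  M2 = (+0.0815, -0.0815, 0)
  M3 = (-0.0815, -0.0815, 0)
Detected image corners:
  c0 = (52.946060, 295.916800) px
  c1 = (181.389612, 382.795566) px
  c2 = (281.074158, 249.915601) px
  c3 = (153.022417, 174.479930) px
Planar DLT: solve 8×8 A·h = b for H (H[2,2]=1):
  H  [+726.47481 -662.88631 +166.44247]
  H  [+397.54153 +696.42195 +273.03066]
  H  [-0.36079 -0.29973 +1.00000]
B = K⁻¹H; ‖b₁‖=1.347985, ‖b₂‖=1.347985; λ = 2/(‖b₁‖+‖b₂‖) = 0.741848, sign → tz>0 ⇒ λ=+0.741848
r₁ = λ·B[:,0] = (+0.82091,+0.50445,-0.26765); r₂ = λ·B[:,1] = (-0.56204,+0.79666,-0.22235)
r₃ = r₁×r₂ = (+0.10106,+0.33297,+0.93751); SVD([r₁ r₂ r₃]) → R = UVᵀ:
  R  [+0.82091 -0.56204 +0.10106]
  R  [+0.50445 +0.79666 +0.33297]
  R  [-0.26765 -0.22235 +0.93751]
t = (-0.13385, +0.01962, +0.74185) m
tr R = 2.555079; θ = arccos((tr R − 1)/2) = 0.680053 rad = 38.964°
axis k = ((R−Rᵀ)₃₂, (R−Rᵀ)₁₃, (R−Rᵀ)₂₁) / (2 sinθ) = (-0.441548, +0.293173, +0.847989)
rvec = θ·k = (-0.300276, +0.199373, +0.576677)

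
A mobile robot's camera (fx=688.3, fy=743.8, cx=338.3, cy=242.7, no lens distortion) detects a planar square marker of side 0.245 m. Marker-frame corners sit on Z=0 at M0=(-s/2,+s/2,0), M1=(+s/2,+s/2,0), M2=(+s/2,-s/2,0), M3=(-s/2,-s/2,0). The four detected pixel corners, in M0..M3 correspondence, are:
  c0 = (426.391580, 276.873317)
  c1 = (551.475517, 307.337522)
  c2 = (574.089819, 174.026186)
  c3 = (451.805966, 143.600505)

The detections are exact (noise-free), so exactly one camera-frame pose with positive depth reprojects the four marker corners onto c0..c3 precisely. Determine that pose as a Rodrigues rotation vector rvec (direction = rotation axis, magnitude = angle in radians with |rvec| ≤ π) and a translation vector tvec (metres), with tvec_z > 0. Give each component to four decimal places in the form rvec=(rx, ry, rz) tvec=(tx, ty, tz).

Intrinsics K: fx=688.3, fy=743.8, cx=338.3, cy=242.7
Marker side s = 0.245 m; corners in marker frame (Z=0):
  M0 = (-0.1225, +0.1225, 0)
  M1 = (+0.1225, +0.1225, 0)
  M2 = (+0.1225, -0.1225, 0)
  M3 = (-0.1225, -0.1225, 0)
Detected image corners:
  c0 = (426.391580, 276.873317) px
  c1 = (551.475517, 307.337522) px
  c2 = (574.089819, 174.026186) px
  c3 = (451.805966, 143.600505) px
Planar DLT: solve 8×8 A·h = b for H (H[2,2]=1):
  H  [+514.32809 -142.43765 +501.21573]
  H  [+128.56599 +524.05129 +224.77081]
  H  [+0.01908 -0.08870 +1.00000]
B = K⁻¹H; ‖b₁‖=0.756686, ‖b₂‖=0.756686; λ = 2/(‖b₁‖+‖b₂‖) = 1.321551, sign → tz>0 ⇒ λ=+1.321551
r₁ = λ·B[:,0] = (+0.97513,+0.22020,+0.02522); r₂ = λ·B[:,1] = (-0.21587,+0.96936,-0.11722)
r₃ = r₁×r₂ = (-0.05026,+0.10886,+0.99279); SVD([r₁ r₂ r₃]) → R = UVᵀ:
  R  [+0.97513 -0.21587 -0.05026]
  R  [+0.22020 +0.96936 +0.10886]
  R  [+0.02522 -0.11722 +0.99279]
t = (+0.31280, -0.03186, +1.32155) m
tr R = 2.937274; θ = arccos((tr R − 1)/2) = 0.251110 rad = 14.388°
axis k = ((R−Rᵀ)₃₂, (R−Rᵀ)₁₃, (R−Rᵀ)₂₁) / (2 sinθ) = (-0.454934, -0.151864, +0.877481)
rvec = θ·k = (-0.114239, -0.038135, +0.220344)

rvec=(-0.1142, -0.0381, 0.2203) tvec=(0.3128, -0.0319, 1.3216)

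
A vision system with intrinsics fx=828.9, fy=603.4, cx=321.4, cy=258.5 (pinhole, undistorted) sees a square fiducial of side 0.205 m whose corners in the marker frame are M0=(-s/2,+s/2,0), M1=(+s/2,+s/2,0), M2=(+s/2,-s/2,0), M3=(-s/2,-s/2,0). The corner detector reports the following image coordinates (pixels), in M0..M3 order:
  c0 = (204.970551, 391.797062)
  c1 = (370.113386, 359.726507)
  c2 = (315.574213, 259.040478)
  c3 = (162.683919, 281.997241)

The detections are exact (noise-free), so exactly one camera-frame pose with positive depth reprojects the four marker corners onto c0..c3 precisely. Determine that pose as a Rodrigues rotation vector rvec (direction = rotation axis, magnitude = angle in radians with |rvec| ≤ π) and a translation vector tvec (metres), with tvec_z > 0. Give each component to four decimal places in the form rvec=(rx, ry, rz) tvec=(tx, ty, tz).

rvec=(-0.5506, -0.2507, -0.2791) tvec=(-0.0699, 0.1044, 1.0210)

Intrinsics K: fx=828.9, fy=603.4, cx=321.4, cy=258.5
Marker side s = 0.205 m; corners in marker frame (Z=0):
  M0 = (-0.1025, +0.1025, 0)
  M1 = (+0.1025, +0.1025, 0)
  M2 = (+0.1025, -0.1025, 0)
  M3 = (-0.1025, -0.1025, 0)
Detected image corners:
  c0 = (204.970551, 391.797062) px
  c1 = (370.113386, 359.726507) px
  c2 = (315.574213, 259.040478) px
  c3 = (162.683919, 281.997241) px
Planar DLT: solve 8×8 A·h = b for H (H[2,2]=1):
  H  [+853.33008 +114.02882 +264.62317]
  H  [-36.12004 +361.69895 +320.19656]
  H  [+0.30027 -0.46728 +1.00000]
B = K⁻¹H; ‖b₁‖=0.979462, ‖b₂‖=0.979462; λ = 2/(‖b₁‖+‖b₂‖) = 1.020969, sign → tz>0 ⇒ λ=+1.020969
r₁ = λ·B[:,0] = (+0.93219,-0.19245,+0.30656); r₂ = λ·B[:,1] = (+0.32543,+0.81639,-0.47708)
r₃ = r₁×r₂ = (-0.15846,+0.54450,+0.82366); SVD([r₁ r₂ r₃]) → R = UVᵀ:
  R  [+0.93219 +0.32543 -0.15846]
  R  [-0.19245 +0.81639 +0.54450]
  R  [+0.30656 -0.47708 +0.82366]
t = (-0.06993, +0.10439, +1.02097) m
tr R = 2.572239; θ = arccos((tr R − 1)/2) = 0.666291 rad = 38.176°
axis k = ((R−Rᵀ)₃₂, (R−Rᵀ)₁₃, (R−Rᵀ)₂₁) / (2 sinθ) = (-0.826416, -0.376187, -0.418950)
rvec = θ·k = (-0.550634, -0.250650, -0.279142)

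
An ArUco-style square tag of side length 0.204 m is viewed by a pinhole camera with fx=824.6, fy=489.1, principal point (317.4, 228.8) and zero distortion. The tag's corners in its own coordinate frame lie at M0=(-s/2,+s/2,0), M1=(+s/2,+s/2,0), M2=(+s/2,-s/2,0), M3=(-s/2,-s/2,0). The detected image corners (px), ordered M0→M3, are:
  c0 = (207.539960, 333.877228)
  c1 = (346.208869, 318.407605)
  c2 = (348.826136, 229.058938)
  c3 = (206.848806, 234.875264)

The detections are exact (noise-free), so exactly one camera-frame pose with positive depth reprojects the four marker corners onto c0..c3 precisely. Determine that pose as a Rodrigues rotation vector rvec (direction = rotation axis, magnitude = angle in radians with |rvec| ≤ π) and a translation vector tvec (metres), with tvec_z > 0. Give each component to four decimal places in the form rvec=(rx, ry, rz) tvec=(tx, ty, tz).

Intrinsics K: fx=824.6, fy=489.1, cx=317.4, cy=228.8
Marker side s = 0.204 m; corners in marker frame (Z=0):
  M0 = (-0.1020, +0.1020, 0)
  M1 = (+0.1020, +0.1020, 0)
  M2 = (+0.1020, -0.1020, 0)
  M3 = (-0.1020, -0.1020, 0)
Detected image corners:
  c0 = (207.539960, 333.877228) px
  c1 = (346.208869, 318.407605) px
  c2 = (348.826136, 229.058938) px
  c3 = (206.848806, 234.875264) px
Planar DLT: solve 8×8 A·h = b for H (H[2,2]=1):
  H  [+830.85602 +27.88972 +281.04233]
  H  [+91.51368 +493.63827 +279.34682]
  H  [+0.51593 +0.11912 +1.00000]
B = K⁻¹H; ‖b₁‖=0.961043, ‖b₂‖=0.961043; λ = 2/(‖b₁‖+‖b₂‖) = 1.040536, sign → tz>0 ⇒ λ=+1.040536
r₁ = λ·B[:,0] = (+0.84179,-0.05644,+0.53684); r₂ = λ·B[:,1] = (-0.01251,+0.99221,+0.12394)
r₃ = r₁×r₂ = (-0.53966,-0.11105,+0.83453); SVD([r₁ r₂ r₃]) → R = UVᵀ:
  R  [+0.84179 -0.01251 -0.53966]
  R  [-0.05644 +0.99221 -0.11105]
  R  [+0.53684 +0.12394 +0.83453]
t = (-0.04588, +0.10754, +1.04054) m
tr R = 2.668530; θ = arccos((tr R − 1)/2) = 0.583998 rad = 33.461°
axis k = ((R−Rᵀ)₃₂, (R−Rᵀ)₁₃, (R−Rᵀ)₂₁) / (2 sinθ) = (+0.213105, -0.976217, -0.039837)
rvec = θ·k = (+0.124453, -0.570108, -0.023264)

rvec=(0.1245, -0.5701, -0.0233) tvec=(-0.0459, 0.1075, 1.0405)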